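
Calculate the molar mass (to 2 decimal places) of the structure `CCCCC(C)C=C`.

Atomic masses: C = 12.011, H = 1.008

112.22

Molecular formula: C8H16.
M = 8×12.011 + 16×1.008 = 112.22 g/mol.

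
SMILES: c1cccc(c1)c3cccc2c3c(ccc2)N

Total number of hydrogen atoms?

Hydrogens are implicit in SMILES; fill each atom to its normal valence:
  11 × C (aromatic): 1 H each → 11
  5 × C (aromatic): no H
  1 × N: 2 H
  Total hydrogens = 13.

13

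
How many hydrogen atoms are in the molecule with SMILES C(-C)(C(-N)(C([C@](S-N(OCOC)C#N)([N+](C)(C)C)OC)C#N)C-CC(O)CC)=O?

34

Hydrogens are implicit in SMILES; fill each atom to its normal valence:
  7 × C: 3 H each → 21
  5 × C: no H
  4 × C: 2 H each → 8
  4 × O: no H
  3 × N: no H
  2 × C: 1 H each → 2
  1 × N: 2 H
  1 × N (charge +1): no H
  1 × O: 1 H
  1 × S: no H
  Total hydrogens = 34.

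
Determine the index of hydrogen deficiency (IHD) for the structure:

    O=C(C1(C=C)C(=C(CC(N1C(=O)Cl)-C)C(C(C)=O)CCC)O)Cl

6

Molecular formula from the SMILES: C16H21Cl2NO4.
DoU = (2C + 2 + N − H − X)/2 = (2·16 + 2 + 1 − 21 − 2)/2 = 12/2 = 6.
(Structurally: 1 ring(s) + 5 π bond(s) = 6.)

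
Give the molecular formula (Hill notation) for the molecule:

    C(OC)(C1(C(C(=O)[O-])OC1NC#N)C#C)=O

C9H7N2O5-

Heavy atoms from the SMILES: 9 C, 2 N, 5 O.
Implicit hydrogens by atom environment:
  5 × C: no H
  4 × O: no H
  3 × C: 1 H each → 3
  1 × C: 3 H
  1 × N: 1 H
  1 × N: no H
  1 × O (charge -1): no H
  Total hydrogens = 7.
Net charge -1.
Molecular formula: C9H7N2O5-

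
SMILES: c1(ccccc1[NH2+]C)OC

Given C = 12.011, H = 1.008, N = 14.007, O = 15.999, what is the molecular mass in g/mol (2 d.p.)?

138.19

Molecular formula: C8H12NO+.
M = 8×12.011 + 12×1.008 + 1×14.007 + 1×15.999 = 138.19 g/mol.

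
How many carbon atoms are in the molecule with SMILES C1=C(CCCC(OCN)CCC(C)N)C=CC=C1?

15

The symbol for carbon appears 15 times in the SMILES.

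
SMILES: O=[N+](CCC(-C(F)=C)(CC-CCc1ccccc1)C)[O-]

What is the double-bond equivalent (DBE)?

Molecular formula from the SMILES: C16H22FNO2.
DoU = (2C + 2 + N − H − X)/2 = (2·16 + 2 + 1 − 22 − 1)/2 = 12/2 = 6.
(Structurally: 1 ring(s) + 5 π bond(s) = 6.)

6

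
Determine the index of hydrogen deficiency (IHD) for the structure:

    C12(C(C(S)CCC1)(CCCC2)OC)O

2

Molecular formula from the SMILES: C11H20O2S.
DoU = (2C + 2 + N − H − X)/2 = (2·11 + 2 + 0 − 20 − 0)/2 = 4/2 = 2.
(Structurally: 2 ring(s) + 0 π bond(s) = 2.)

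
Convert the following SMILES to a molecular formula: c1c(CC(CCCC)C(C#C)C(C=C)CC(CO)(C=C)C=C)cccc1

C25H34O

Heavy atoms from the SMILES: 25 C, 1 O.
Implicit hydrogens by atom environment:
  9 × C: 2 H each → 18
  7 × C: 1 H each → 7
  5 × C (aromatic): 1 H each → 5
  2 × C: no H
  1 × C: 3 H
  1 × C (aromatic): no H
  1 × O: 1 H
  Total hydrogens = 34.
Molecular formula: C25H34O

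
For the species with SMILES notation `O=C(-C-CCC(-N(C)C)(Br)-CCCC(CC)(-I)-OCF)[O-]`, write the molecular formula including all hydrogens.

C14H25BrFINO3-

Heavy atoms from the SMILES: 1 Br, 14 C, 1 F, 1 I, 1 N, 3 O.
Implicit hydrogens by atom environment:
  8 × C: 2 H each → 16
  3 × C: 3 H each → 9
  3 × C: no H
  2 × O: no H
  1 × Br: no H
  1 × F: no H
  1 × I: no H
  1 × N: no H
  1 × O (charge -1): no H
  Total hydrogens = 25.
Net charge -1.
Molecular formula: C14H25BrFINO3-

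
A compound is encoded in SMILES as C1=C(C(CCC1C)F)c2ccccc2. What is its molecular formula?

Heavy atoms from the SMILES: 13 C, 1 F.
Implicit hydrogens by atom environment:
  5 × C (aromatic): 1 H each → 5
  3 × C: 1 H each → 3
  2 × C: 2 H each → 4
  1 × C: 3 H
  1 × C: no H
  1 × C (aromatic): no H
  1 × F: no H
  Total hydrogens = 15.
Molecular formula: C13H15F

C13H15F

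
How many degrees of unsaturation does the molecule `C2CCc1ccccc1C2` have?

Molecular formula from the SMILES: C10H12.
DoU = (2C + 2 + N − H − X)/2 = (2·10 + 2 + 0 − 12 − 0)/2 = 10/2 = 5.
(Structurally: 2 ring(s) + 3 π bond(s) = 5.)

5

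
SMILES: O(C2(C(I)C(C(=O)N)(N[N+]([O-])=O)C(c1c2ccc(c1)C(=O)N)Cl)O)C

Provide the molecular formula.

Heavy atoms from the SMILES: 13 C, 1 Cl, 1 I, 4 N, 6 O.
Implicit hydrogens by atom environment:
  4 × C: no H
  4 × O: no H
  3 × C (aromatic): 1 H each → 3
  3 × C (aromatic): no H
  2 × C: 1 H each → 2
  2 × N: 2 H each → 4
  1 × C: 3 H
  1 × Cl: no H
  1 × I: no H
  1 × N: 1 H
  1 × N (charge +1): no H
  1 × O: 1 H
  1 × O (charge -1): no H
  Total hydrogens = 14.
Molecular formula: C13H14ClIN4O6

C13H14ClIN4O6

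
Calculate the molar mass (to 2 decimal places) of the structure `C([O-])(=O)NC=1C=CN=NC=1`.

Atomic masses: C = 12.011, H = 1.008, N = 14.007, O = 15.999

Molecular formula: C5H4N3O2-.
M = 5×12.011 + 4×1.008 + 3×14.007 + 2×15.999 = 138.11 g/mol.

138.11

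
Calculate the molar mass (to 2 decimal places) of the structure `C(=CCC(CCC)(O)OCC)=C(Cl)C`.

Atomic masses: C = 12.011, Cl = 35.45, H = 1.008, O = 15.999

Molecular formula: C11H19ClO2.
M = 11×12.011 + 1×35.45 + 19×1.008 + 2×15.999 = 218.72 g/mol.

218.72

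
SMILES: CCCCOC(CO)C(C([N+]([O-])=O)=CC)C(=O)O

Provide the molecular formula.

C11H19NO6

Heavy atoms from the SMILES: 11 C, 1 N, 6 O.
Implicit hydrogens by atom environment:
  4 × C: 2 H each → 8
  3 × C: 1 H each → 3
  3 × O: no H
  2 × C: 3 H each → 6
  2 × C: no H
  2 × O: 1 H each → 2
  1 × N (charge +1): no H
  1 × O (charge -1): no H
  Total hydrogens = 19.
Molecular formula: C11H19NO6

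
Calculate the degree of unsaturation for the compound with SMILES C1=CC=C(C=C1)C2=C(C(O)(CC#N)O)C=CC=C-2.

Molecular formula from the SMILES: C15H13NO2.
DoU = (2C + 2 + N − H − X)/2 = (2·15 + 2 + 1 − 13 − 0)/2 = 20/2 = 10.
(Structurally: 2 ring(s) + 8 π bond(s) = 10.)

10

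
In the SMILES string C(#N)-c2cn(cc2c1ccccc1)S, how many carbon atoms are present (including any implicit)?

The symbol for carbon appears 11 times in the SMILES. Lowercase c denotes aromatic carbon and counts toward C.

11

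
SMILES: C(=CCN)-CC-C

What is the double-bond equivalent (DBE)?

Molecular formula from the SMILES: C6H13N.
DoU = (2C + 2 + N − H − X)/2 = (2·6 + 2 + 1 − 13 − 0)/2 = 2/2 = 1.
(Structurally: 0 ring(s) + 1 π bond(s) = 1.)

1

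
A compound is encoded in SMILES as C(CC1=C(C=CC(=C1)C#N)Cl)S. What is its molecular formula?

Heavy atoms from the SMILES: 9 C, 1 Cl, 1 N, 1 S.
Implicit hydrogens by atom environment:
  3 × C (aromatic): 1 H each → 3
  3 × C (aromatic): no H
  2 × C: 2 H each → 4
  1 × C: no H
  1 × Cl: no H
  1 × N: no H
  1 × S: 1 H
  Total hydrogens = 8.
Molecular formula: C9H8ClNS

C9H8ClNS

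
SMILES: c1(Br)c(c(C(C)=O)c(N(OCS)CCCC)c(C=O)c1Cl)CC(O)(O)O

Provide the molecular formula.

C16H21BrClNO6S

Heavy atoms from the SMILES: 1 Br, 16 C, 1 Cl, 1 N, 6 O, 1 S.
Implicit hydrogens by atom environment:
  6 × C (aromatic): no H
  5 × C: 2 H each → 10
  3 × O: 1 H each → 3
  3 × O: no H
  2 × C: 3 H each → 6
  2 × C: no H
  1 × Br: no H
  1 × C: 1 H
  1 × Cl: no H
  1 × N: no H
  1 × S: 1 H
  Total hydrogens = 21.
Molecular formula: C16H21BrClNO6S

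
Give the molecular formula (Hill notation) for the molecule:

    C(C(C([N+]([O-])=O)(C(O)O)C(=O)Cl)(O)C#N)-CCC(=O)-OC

Heavy atoms from the SMILES: 10 C, 1 Cl, 2 N, 8 O.
Implicit hydrogens by atom environment:
  5 × C: no H
  4 × O: no H
  3 × C: 2 H each → 6
  3 × O: 1 H each → 3
  1 × C: 3 H
  1 × C: 1 H
  1 × Cl: no H
  1 × N: no H
  1 × N (charge +1): no H
  1 × O (charge -1): no H
  Total hydrogens = 13.
Molecular formula: C10H13ClN2O8

C10H13ClN2O8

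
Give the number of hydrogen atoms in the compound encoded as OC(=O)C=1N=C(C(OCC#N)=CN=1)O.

Hydrogens are implicit in SMILES; fill each atom to its normal valence:
  3 × C (aromatic): no H
  2 × C: no H
  2 × N (aromatic): no H
  2 × O: 1 H each → 2
  2 × O: no H
  1 × C: 2 H
  1 × C (aromatic): 1 H
  1 × N: no H
  Total hydrogens = 5.

5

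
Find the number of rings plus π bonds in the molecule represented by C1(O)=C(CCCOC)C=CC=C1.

4

Molecular formula from the SMILES: C10H14O2.
DoU = (2C + 2 + N − H − X)/2 = (2·10 + 2 + 0 − 14 − 0)/2 = 8/2 = 4.
(Structurally: 1 ring(s) + 3 π bond(s) = 4.)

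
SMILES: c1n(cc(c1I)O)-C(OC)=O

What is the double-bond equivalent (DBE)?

4

Molecular formula from the SMILES: C6H6INO3.
DoU = (2C + 2 + N − H − X)/2 = (2·6 + 2 + 1 − 6 − 1)/2 = 8/2 = 4.
(Structurally: 1 ring(s) + 3 π bond(s) = 4.)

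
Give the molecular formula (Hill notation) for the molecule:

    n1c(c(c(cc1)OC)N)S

Heavy atoms from the SMILES: 6 C, 2 N, 1 O, 1 S.
Implicit hydrogens by atom environment:
  3 × C (aromatic): no H
  2 × C (aromatic): 1 H each → 2
  1 × C: 3 H
  1 × N: 2 H
  1 × N (aromatic): no H
  1 × O: no H
  1 × S: 1 H
  Total hydrogens = 8.
Molecular formula: C6H8N2OS

C6H8N2OS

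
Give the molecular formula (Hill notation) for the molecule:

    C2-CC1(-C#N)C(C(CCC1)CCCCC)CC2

Heavy atoms from the SMILES: 16 C, 1 N.
Implicit hydrogens by atom environment:
  11 × C: 2 H each → 22
  2 × C: 1 H each → 2
  2 × C: no H
  1 × C: 3 H
  1 × N: no H
  Total hydrogens = 27.
Molecular formula: C16H27N

C16H27N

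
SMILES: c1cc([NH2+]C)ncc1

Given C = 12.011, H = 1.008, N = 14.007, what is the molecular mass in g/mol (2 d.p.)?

Molecular formula: C6H9N2+.
M = 6×12.011 + 9×1.008 + 2×14.007 = 109.15 g/mol.

109.15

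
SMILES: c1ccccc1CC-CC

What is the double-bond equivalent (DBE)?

4

Molecular formula from the SMILES: C10H14.
DoU = (2C + 2 + N − H − X)/2 = (2·10 + 2 + 0 − 14 − 0)/2 = 8/2 = 4.
(Structurally: 1 ring(s) + 3 π bond(s) = 4.)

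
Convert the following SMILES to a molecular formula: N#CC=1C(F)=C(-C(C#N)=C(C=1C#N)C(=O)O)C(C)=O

C12H4FN3O3

Heavy atoms from the SMILES: 12 C, 1 F, 3 N, 3 O.
Implicit hydrogens by atom environment:
  6 × C (aromatic): no H
  5 × C: no H
  3 × N: no H
  2 × O: no H
  1 × C: 3 H
  1 × F: no H
  1 × O: 1 H
  Total hydrogens = 4.
Molecular formula: C12H4FN3O3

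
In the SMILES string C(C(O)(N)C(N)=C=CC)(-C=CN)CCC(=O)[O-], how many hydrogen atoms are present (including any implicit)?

Hydrogens are implicit in SMILES; fill each atom to its normal valence:
  4 × C: 1 H each → 4
  4 × C: no H
  3 × N: 2 H each → 6
  2 × C: 2 H each → 4
  1 × C: 3 H
  1 × O: 1 H
  1 × O: no H
  1 × O (charge -1): no H
  Total hydrogens = 18.

18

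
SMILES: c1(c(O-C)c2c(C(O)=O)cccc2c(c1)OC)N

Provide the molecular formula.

C13H13NO4

Heavy atoms from the SMILES: 13 C, 1 N, 4 O.
Implicit hydrogens by atom environment:
  6 × C (aromatic): no H
  4 × C (aromatic): 1 H each → 4
  3 × O: no H
  2 × C: 3 H each → 6
  1 × C: no H
  1 × N: 2 H
  1 × O: 1 H
  Total hydrogens = 13.
Molecular formula: C13H13NO4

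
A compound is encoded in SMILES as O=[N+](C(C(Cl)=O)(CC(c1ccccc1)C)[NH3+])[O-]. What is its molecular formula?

C11H14ClN2O3+

Heavy atoms from the SMILES: 11 C, 1 Cl, 2 N, 3 O.
Implicit hydrogens by atom environment:
  5 × C (aromatic): 1 H each → 5
  2 × C: no H
  2 × O: no H
  1 × C: 3 H
  1 × C: 2 H
  1 × C: 1 H
  1 × C (aromatic): no H
  1 × Cl: no H
  1 × N (charge +1): 3 H
  1 × N (charge +1): no H
  1 × O (charge -1): no H
  Total hydrogens = 14.
Net charge +1.
Molecular formula: C11H14ClN2O3+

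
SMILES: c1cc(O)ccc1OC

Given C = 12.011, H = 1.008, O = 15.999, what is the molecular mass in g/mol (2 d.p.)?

124.14

Molecular formula: C7H8O2.
M = 7×12.011 + 8×1.008 + 2×15.999 = 124.14 g/mol.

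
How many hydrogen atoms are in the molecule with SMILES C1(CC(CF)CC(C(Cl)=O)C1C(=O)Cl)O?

Hydrogens are implicit in SMILES; fill each atom to its normal valence:
  4 × C: 1 H each → 4
  3 × C: 2 H each → 6
  2 × C: no H
  2 × Cl: no H
  2 × O: no H
  1 × F: no H
  1 × O: 1 H
  Total hydrogens = 11.

11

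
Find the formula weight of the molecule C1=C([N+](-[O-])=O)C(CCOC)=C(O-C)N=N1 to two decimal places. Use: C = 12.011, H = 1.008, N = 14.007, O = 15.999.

Molecular formula: C8H11N3O4.
M = 8×12.011 + 11×1.008 + 3×14.007 + 4×15.999 = 213.19 g/mol.

213.19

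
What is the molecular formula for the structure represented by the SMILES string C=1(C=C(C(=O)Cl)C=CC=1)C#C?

Heavy atoms from the SMILES: 9 C, 1 Cl, 1 O.
Implicit hydrogens by atom environment:
  4 × C (aromatic): 1 H each → 4
  2 × C (aromatic): no H
  2 × C: no H
  1 × C: 1 H
  1 × Cl: no H
  1 × O: no H
  Total hydrogens = 5.
Molecular formula: C9H5ClO

C9H5ClO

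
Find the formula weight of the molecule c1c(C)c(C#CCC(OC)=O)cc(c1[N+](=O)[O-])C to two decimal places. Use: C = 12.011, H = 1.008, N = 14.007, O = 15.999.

247.25

Molecular formula: C13H13NO4.
M = 13×12.011 + 13×1.008 + 1×14.007 + 4×15.999 = 247.25 g/mol.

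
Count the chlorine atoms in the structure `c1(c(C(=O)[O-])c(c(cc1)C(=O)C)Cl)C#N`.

1

The symbol for chlorine appears 1 time in the SMILES.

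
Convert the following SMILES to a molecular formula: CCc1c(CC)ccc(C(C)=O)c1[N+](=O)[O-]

C12H15NO3

Heavy atoms from the SMILES: 12 C, 1 N, 3 O.
Implicit hydrogens by atom environment:
  4 × C (aromatic): no H
  3 × C: 3 H each → 9
  2 × C: 2 H each → 4
  2 × C (aromatic): 1 H each → 2
  2 × O: no H
  1 × C: no H
  1 × N (charge +1): no H
  1 × O (charge -1): no H
  Total hydrogens = 15.
Molecular formula: C12H15NO3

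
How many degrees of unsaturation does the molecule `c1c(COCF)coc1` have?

Molecular formula from the SMILES: C6H7FO2.
DoU = (2C + 2 + N − H − X)/2 = (2·6 + 2 + 0 − 7 − 1)/2 = 6/2 = 3.
(Structurally: 1 ring(s) + 2 π bond(s) = 3.)

3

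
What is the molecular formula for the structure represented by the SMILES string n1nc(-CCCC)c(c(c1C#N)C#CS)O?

C11H11N3OS

Heavy atoms from the SMILES: 11 C, 3 N, 1 O, 1 S.
Implicit hydrogens by atom environment:
  4 × C (aromatic): no H
  3 × C: 2 H each → 6
  3 × C: no H
  2 × N (aromatic): no H
  1 × C: 3 H
  1 × N: no H
  1 × O: 1 H
  1 × S: 1 H
  Total hydrogens = 11.
Molecular formula: C11H11N3OS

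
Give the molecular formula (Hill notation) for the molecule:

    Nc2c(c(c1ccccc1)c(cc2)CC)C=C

C16H17N

Heavy atoms from the SMILES: 16 C, 1 N.
Implicit hydrogens by atom environment:
  7 × C (aromatic): 1 H each → 7
  5 × C (aromatic): no H
  2 × C: 2 H each → 4
  1 × C: 3 H
  1 × C: 1 H
  1 × N: 2 H
  Total hydrogens = 17.
Molecular formula: C16H17N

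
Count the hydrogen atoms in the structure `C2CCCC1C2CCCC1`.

Hydrogens are implicit in SMILES; fill each atom to its normal valence:
  8 × C: 2 H each → 16
  2 × C: 1 H each → 2
  Total hydrogens = 18.

18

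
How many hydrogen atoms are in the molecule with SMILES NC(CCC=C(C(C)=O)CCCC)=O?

19

Hydrogens are implicit in SMILES; fill each atom to its normal valence:
  5 × C: 2 H each → 10
  3 × C: no H
  2 × C: 3 H each → 6
  2 × O: no H
  1 × C: 1 H
  1 × N: 2 H
  Total hydrogens = 19.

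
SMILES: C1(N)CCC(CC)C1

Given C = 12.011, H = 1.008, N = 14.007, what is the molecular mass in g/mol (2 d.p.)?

Molecular formula: C7H15N.
M = 7×12.011 + 15×1.008 + 1×14.007 = 113.20 g/mol.

113.20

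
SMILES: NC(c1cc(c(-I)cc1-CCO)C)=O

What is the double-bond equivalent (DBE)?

5

Molecular formula from the SMILES: C10H12INO2.
DoU = (2C + 2 + N − H − X)/2 = (2·10 + 2 + 1 − 12 − 1)/2 = 10/2 = 5.
(Structurally: 1 ring(s) + 4 π bond(s) = 5.)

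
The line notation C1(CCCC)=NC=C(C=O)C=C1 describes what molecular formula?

Heavy atoms from the SMILES: 10 C, 1 N, 1 O.
Implicit hydrogens by atom environment:
  3 × C: 2 H each → 6
  3 × C (aromatic): 1 H each → 3
  2 × C (aromatic): no H
  1 × C: 3 H
  1 × C: 1 H
  1 × N (aromatic): no H
  1 × O: no H
  Total hydrogens = 13.
Molecular formula: C10H13NO

C10H13NO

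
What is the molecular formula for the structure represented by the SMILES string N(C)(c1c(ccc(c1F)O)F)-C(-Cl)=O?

C8H6ClF2NO2

Heavy atoms from the SMILES: 8 C, 1 Cl, 2 F, 1 N, 2 O.
Implicit hydrogens by atom environment:
  4 × C (aromatic): no H
  2 × C (aromatic): 1 H each → 2
  2 × F: no H
  1 × C: 3 H
  1 × C: no H
  1 × Cl: no H
  1 × N: no H
  1 × O: 1 H
  1 × O: no H
  Total hydrogens = 6.
Molecular formula: C8H6ClF2NO2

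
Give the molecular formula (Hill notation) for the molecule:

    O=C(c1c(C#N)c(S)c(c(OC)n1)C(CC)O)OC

Heavy atoms from the SMILES: 12 C, 2 N, 4 O, 1 S.
Implicit hydrogens by atom environment:
  5 × C (aromatic): no H
  3 × C: 3 H each → 9
  3 × O: no H
  2 × C: no H
  1 × C: 2 H
  1 × C: 1 H
  1 × N (aromatic): no H
  1 × N: no H
  1 × O: 1 H
  1 × S: 1 H
  Total hydrogens = 14.
Molecular formula: C12H14N2O4S

C12H14N2O4S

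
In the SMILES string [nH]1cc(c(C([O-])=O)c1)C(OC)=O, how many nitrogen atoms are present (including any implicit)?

1

The symbol for nitrogen appears 1 time in the SMILES.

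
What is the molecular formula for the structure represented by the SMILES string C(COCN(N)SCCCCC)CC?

Heavy atoms from the SMILES: 10 C, 2 N, 1 O, 1 S.
Implicit hydrogens by atom environment:
  8 × C: 2 H each → 16
  2 × C: 3 H each → 6
  1 × N: 2 H
  1 × N: no H
  1 × O: no H
  1 × S: no H
  Total hydrogens = 24.
Molecular formula: C10H24N2OS

C10H24N2OS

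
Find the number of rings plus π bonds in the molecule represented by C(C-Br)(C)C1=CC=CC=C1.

Molecular formula from the SMILES: C9H11Br.
DoU = (2C + 2 + N − H − X)/2 = (2·9 + 2 + 0 − 11 − 1)/2 = 8/2 = 4.
(Structurally: 1 ring(s) + 3 π bond(s) = 4.)

4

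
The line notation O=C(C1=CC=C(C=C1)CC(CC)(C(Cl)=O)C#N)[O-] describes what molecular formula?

Heavy atoms from the SMILES: 13 C, 1 Cl, 1 N, 3 O.
Implicit hydrogens by atom environment:
  4 × C (aromatic): 1 H each → 4
  4 × C: no H
  2 × C: 2 H each → 4
  2 × C (aromatic): no H
  2 × O: no H
  1 × C: 3 H
  1 × Cl: no H
  1 × N: no H
  1 × O (charge -1): no H
  Total hydrogens = 11.
Net charge -1.
Molecular formula: C13H11ClNO3-

C13H11ClNO3-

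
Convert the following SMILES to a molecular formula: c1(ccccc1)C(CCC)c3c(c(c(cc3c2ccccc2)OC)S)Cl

C23H23ClOS

Heavy atoms from the SMILES: 23 C, 1 Cl, 1 O, 1 S.
Implicit hydrogens by atom environment:
  11 × C (aromatic): 1 H each → 11
  7 × C (aromatic): no H
  2 × C: 3 H each → 6
  2 × C: 2 H each → 4
  1 × C: 1 H
  1 × Cl: no H
  1 × O: no H
  1 × S: 1 H
  Total hydrogens = 23.
Molecular formula: C23H23ClOS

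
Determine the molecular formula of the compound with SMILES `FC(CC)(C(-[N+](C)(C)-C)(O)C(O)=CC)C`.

C11H23FNO2+

Heavy atoms from the SMILES: 11 C, 1 F, 1 N, 2 O.
Implicit hydrogens by atom environment:
  6 × C: 3 H each → 18
  3 × C: no H
  2 × O: 1 H each → 2
  1 × C: 2 H
  1 × C: 1 H
  1 × F: no H
  1 × N (charge +1): no H
  Total hydrogens = 23.
Net charge +1.
Molecular formula: C11H23FNO2+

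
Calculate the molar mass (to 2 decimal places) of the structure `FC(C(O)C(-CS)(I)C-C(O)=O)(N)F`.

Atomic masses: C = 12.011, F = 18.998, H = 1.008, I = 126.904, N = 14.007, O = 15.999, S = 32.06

Molecular formula: C6H10F2INO3S.
M = 6×12.011 + 2×18.998 + 10×1.008 + 1×126.904 + 1×14.007 + 3×15.999 + 1×32.06 = 341.11 g/mol.

341.11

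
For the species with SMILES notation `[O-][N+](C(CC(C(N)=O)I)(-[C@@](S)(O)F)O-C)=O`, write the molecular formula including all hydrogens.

C6H10FIN2O5S

Heavy atoms from the SMILES: 6 C, 1 F, 1 I, 2 N, 5 O, 1 S.
Implicit hydrogens by atom environment:
  3 × C: no H
  3 × O: no H
  1 × C: 3 H
  1 × C: 2 H
  1 × C: 1 H
  1 × F: no H
  1 × I: no H
  1 × N: 2 H
  1 × N (charge +1): no H
  1 × O: 1 H
  1 × O (charge -1): no H
  1 × S: 1 H
  Total hydrogens = 10.
Molecular formula: C6H10FIN2O5S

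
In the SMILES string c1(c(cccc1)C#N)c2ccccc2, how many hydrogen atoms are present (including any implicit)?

Hydrogens are implicit in SMILES; fill each atom to its normal valence:
  9 × C (aromatic): 1 H each → 9
  3 × C (aromatic): no H
  1 × C: no H
  1 × N: no H
  Total hydrogens = 9.

9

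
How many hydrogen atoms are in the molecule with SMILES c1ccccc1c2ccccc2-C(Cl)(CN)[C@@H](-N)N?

18

Hydrogens are implicit in SMILES; fill each atom to its normal valence:
  9 × C (aromatic): 1 H each → 9
  3 × C (aromatic): no H
  3 × N: 2 H each → 6
  1 × C: 2 H
  1 × C: 1 H
  1 × C: no H
  1 × Cl: no H
  Total hydrogens = 18.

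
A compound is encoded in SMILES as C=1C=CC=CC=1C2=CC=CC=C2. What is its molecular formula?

Heavy atoms from the SMILES: 12 C.
Implicit hydrogens by atom environment:
  10 × C (aromatic): 1 H each → 10
  2 × C (aromatic): no H
  Total hydrogens = 10.
Molecular formula: C12H10

C12H10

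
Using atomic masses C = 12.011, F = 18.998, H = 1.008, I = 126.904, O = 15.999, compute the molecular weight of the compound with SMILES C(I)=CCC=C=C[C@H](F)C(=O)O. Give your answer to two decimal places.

282.05

Molecular formula: C8H8FIO2.
M = 8×12.011 + 1×18.998 + 8×1.008 + 1×126.904 + 2×15.999 = 282.05 g/mol.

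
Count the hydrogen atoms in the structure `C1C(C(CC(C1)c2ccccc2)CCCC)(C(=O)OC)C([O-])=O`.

25

Hydrogens are implicit in SMILES; fill each atom to its normal valence:
  6 × C: 2 H each → 12
  5 × C (aromatic): 1 H each → 5
  3 × C: no H
  3 × O: no H
  2 × C: 3 H each → 6
  2 × C: 1 H each → 2
  1 × C (aromatic): no H
  1 × O (charge -1): no H
  Total hydrogens = 25.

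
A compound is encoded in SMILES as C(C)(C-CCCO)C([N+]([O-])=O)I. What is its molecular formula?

Heavy atoms from the SMILES: 7 C, 1 I, 1 N, 3 O.
Implicit hydrogens by atom environment:
  4 × C: 2 H each → 8
  2 × C: 1 H each → 2
  1 × C: 3 H
  1 × I: no H
  1 × N (charge +1): no H
  1 × O: 1 H
  1 × O: no H
  1 × O (charge -1): no H
  Total hydrogens = 14.
Molecular formula: C7H14INO3

C7H14INO3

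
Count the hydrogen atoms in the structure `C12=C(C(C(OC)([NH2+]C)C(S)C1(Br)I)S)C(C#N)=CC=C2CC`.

19

Hydrogens are implicit in SMILES; fill each atom to its normal valence:
  4 × C (aromatic): no H
  3 × C: 3 H each → 9
  3 × C: no H
  2 × C (aromatic): 1 H each → 2
  2 × C: 1 H each → 2
  2 × S: 1 H each → 2
  1 × Br: no H
  1 × C: 2 H
  1 × I: no H
  1 × N (charge +1): 2 H
  1 × N: no H
  1 × O: no H
  Total hydrogens = 19.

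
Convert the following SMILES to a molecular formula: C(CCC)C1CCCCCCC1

C12H24

Heavy atoms from the SMILES: 12 C.
Implicit hydrogens by atom environment:
  10 × C: 2 H each → 20
  1 × C: 3 H
  1 × C: 1 H
  Total hydrogens = 24.
Molecular formula: C12H24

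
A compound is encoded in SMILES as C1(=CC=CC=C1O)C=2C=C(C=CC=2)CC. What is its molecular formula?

C14H14O

Heavy atoms from the SMILES: 14 C, 1 O.
Implicit hydrogens by atom environment:
  8 × C (aromatic): 1 H each → 8
  4 × C (aromatic): no H
  1 × C: 3 H
  1 × C: 2 H
  1 × O: 1 H
  Total hydrogens = 14.
Molecular formula: C14H14O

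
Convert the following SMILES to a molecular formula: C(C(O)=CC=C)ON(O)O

Heavy atoms from the SMILES: 5 C, 1 N, 4 O.
Implicit hydrogens by atom environment:
  3 × O: 1 H each → 3
  2 × C: 2 H each → 4
  2 × C: 1 H each → 2
  1 × C: no H
  1 × N: no H
  1 × O: no H
  Total hydrogens = 9.
Molecular formula: C5H9NO4

C5H9NO4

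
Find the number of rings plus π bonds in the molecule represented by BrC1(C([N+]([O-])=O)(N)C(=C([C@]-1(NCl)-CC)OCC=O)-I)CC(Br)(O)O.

4

Molecular formula from the SMILES: C11H15Br2ClIN3O6.
DoU = (2C + 2 + N − H − X)/2 = (2·11 + 2 + 3 − 15 − 4)/2 = 8/2 = 4.
(Structurally: 1 ring(s) + 3 π bond(s) = 4.)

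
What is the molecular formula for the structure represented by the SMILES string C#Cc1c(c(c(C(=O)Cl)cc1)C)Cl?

C10H6Cl2O

Heavy atoms from the SMILES: 10 C, 2 Cl, 1 O.
Implicit hydrogens by atom environment:
  4 × C (aromatic): no H
  2 × C (aromatic): 1 H each → 2
  2 × C: no H
  2 × Cl: no H
  1 × C: 3 H
  1 × C: 1 H
  1 × O: no H
  Total hydrogens = 6.
Molecular formula: C10H6Cl2O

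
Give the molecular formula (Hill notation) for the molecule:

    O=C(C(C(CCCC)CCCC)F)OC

C12H23FO2

Heavy atoms from the SMILES: 12 C, 1 F, 2 O.
Implicit hydrogens by atom environment:
  6 × C: 2 H each → 12
  3 × C: 3 H each → 9
  2 × C: 1 H each → 2
  2 × O: no H
  1 × C: no H
  1 × F: no H
  Total hydrogens = 23.
Molecular formula: C12H23FO2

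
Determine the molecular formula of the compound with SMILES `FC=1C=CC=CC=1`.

C6H5F

Heavy atoms from the SMILES: 6 C, 1 F.
Implicit hydrogens by atom environment:
  5 × C (aromatic): 1 H each → 5
  1 × C (aromatic): no H
  1 × F: no H
  Total hydrogens = 5.
Molecular formula: C6H5F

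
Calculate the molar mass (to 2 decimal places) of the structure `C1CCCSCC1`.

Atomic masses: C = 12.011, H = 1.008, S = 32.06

116.22

Molecular formula: C6H12S.
M = 6×12.011 + 12×1.008 + 1×32.06 = 116.22 g/mol.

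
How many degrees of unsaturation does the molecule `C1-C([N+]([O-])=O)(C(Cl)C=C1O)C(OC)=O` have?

Molecular formula from the SMILES: C7H8ClNO5.
DoU = (2C + 2 + N − H − X)/2 = (2·7 + 2 + 1 − 8 − 1)/2 = 8/2 = 4.
(Structurally: 1 ring(s) + 3 π bond(s) = 4.)

4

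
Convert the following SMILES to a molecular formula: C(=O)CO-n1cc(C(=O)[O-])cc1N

Heavy atoms from the SMILES: 7 C, 2 N, 4 O.
Implicit hydrogens by atom environment:
  3 × O: no H
  2 × C (aromatic): 1 H each → 2
  2 × C (aromatic): no H
  1 × C: 2 H
  1 × C: 1 H
  1 × C: no H
  1 × N: 2 H
  1 × N (aromatic): no H
  1 × O (charge -1): no H
  Total hydrogens = 7.
Net charge -1.
Molecular formula: C7H7N2O4-

C7H7N2O4-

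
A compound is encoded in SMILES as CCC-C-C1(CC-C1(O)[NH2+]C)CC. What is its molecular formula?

C11H24NO+

Heavy atoms from the SMILES: 11 C, 1 N, 1 O.
Implicit hydrogens by atom environment:
  6 × C: 2 H each → 12
  3 × C: 3 H each → 9
  2 × C: no H
  1 × N (charge +1): 2 H
  1 × O: 1 H
  Total hydrogens = 24.
Net charge +1.
Molecular formula: C11H24NO+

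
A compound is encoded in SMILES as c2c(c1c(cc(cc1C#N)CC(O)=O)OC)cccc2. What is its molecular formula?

C16H13NO3

Heavy atoms from the SMILES: 16 C, 1 N, 3 O.
Implicit hydrogens by atom environment:
  7 × C (aromatic): 1 H each → 7
  5 × C (aromatic): no H
  2 × C: no H
  2 × O: no H
  1 × C: 3 H
  1 × C: 2 H
  1 × N: no H
  1 × O: 1 H
  Total hydrogens = 13.
Molecular formula: C16H13NO3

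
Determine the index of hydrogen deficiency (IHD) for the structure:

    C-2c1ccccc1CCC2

Molecular formula from the SMILES: C10H12.
DoU = (2C + 2 + N − H − X)/2 = (2·10 + 2 + 0 − 12 − 0)/2 = 10/2 = 5.
(Structurally: 2 ring(s) + 3 π bond(s) = 5.)

5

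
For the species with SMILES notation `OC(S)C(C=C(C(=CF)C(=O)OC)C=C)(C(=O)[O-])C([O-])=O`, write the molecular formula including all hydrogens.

[C12H11FO7S]2-

Heavy atoms from the SMILES: 12 C, 1 F, 7 O, 1 S.
Implicit hydrogens by atom environment:
  6 × C: no H
  4 × C: 1 H each → 4
  4 × O: no H
  2 × O (charge -1): no H
  1 × C: 3 H
  1 × C: 2 H
  1 × F: no H
  1 × O: 1 H
  1 × S: 1 H
  Total hydrogens = 11.
Net charge -2.
Molecular formula: [C12H11FO7S]2-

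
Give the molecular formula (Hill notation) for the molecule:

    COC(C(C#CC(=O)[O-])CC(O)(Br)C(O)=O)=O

C9H8BrO7-

Heavy atoms from the SMILES: 1 Br, 9 C, 7 O.
Implicit hydrogens by atom environment:
  6 × C: no H
  4 × O: no H
  2 × O: 1 H each → 2
  1 × Br: no H
  1 × C: 3 H
  1 × C: 2 H
  1 × C: 1 H
  1 × O (charge -1): no H
  Total hydrogens = 8.
Net charge -1.
Molecular formula: C9H8BrO7-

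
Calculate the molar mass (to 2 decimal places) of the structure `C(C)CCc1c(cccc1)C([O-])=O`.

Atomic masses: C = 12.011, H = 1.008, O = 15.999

177.22

Molecular formula: C11H13O2-.
M = 11×12.011 + 13×1.008 + 2×15.999 = 177.22 g/mol.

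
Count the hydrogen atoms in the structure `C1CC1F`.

5

Hydrogens are implicit in SMILES; fill each atom to its normal valence:
  2 × C: 2 H each → 4
  1 × C: 1 H
  1 × F: no H
  Total hydrogens = 5.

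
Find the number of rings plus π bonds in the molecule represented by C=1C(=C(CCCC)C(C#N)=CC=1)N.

Molecular formula from the SMILES: C11H14N2.
DoU = (2C + 2 + N − H − X)/2 = (2·11 + 2 + 2 − 14 − 0)/2 = 12/2 = 6.
(Structurally: 1 ring(s) + 5 π bond(s) = 6.)

6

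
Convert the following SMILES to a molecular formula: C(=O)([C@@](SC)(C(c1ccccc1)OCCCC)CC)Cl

Heavy atoms from the SMILES: 16 C, 1 Cl, 2 O, 1 S.
Implicit hydrogens by atom environment:
  5 × C (aromatic): 1 H each → 5
  4 × C: 2 H each → 8
  3 × C: 3 H each → 9
  2 × C: no H
  2 × O: no H
  1 × C: 1 H
  1 × C (aromatic): no H
  1 × Cl: no H
  1 × S: no H
  Total hydrogens = 23.
Molecular formula: C16H23ClO2S

C16H23ClO2S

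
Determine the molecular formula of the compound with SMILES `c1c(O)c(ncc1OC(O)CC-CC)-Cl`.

C10H14ClNO3

Heavy atoms from the SMILES: 10 C, 1 Cl, 1 N, 3 O.
Implicit hydrogens by atom environment:
  3 × C: 2 H each → 6
  3 × C (aromatic): no H
  2 × C (aromatic): 1 H each → 2
  2 × O: 1 H each → 2
  1 × C: 3 H
  1 × C: 1 H
  1 × Cl: no H
  1 × N (aromatic): no H
  1 × O: no H
  Total hydrogens = 14.
Molecular formula: C10H14ClNO3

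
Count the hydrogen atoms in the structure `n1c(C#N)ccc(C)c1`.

6

Hydrogens are implicit in SMILES; fill each atom to its normal valence:
  3 × C (aromatic): 1 H each → 3
  2 × C (aromatic): no H
  1 × C: 3 H
  1 × C: no H
  1 × N (aromatic): no H
  1 × N: no H
  Total hydrogens = 6.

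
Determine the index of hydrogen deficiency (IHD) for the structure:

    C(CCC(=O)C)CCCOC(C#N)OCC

3

Molecular formula from the SMILES: C12H21NO3.
DoU = (2C + 2 + N − H − X)/2 = (2·12 + 2 + 1 − 21 − 0)/2 = 6/2 = 3.
(Structurally: 0 ring(s) + 3 π bond(s) = 3.)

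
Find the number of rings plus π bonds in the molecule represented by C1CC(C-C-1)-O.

Molecular formula from the SMILES: C5H10O.
DoU = (2C + 2 + N − H − X)/2 = (2·5 + 2 + 0 − 10 − 0)/2 = 2/2 = 1.
(Structurally: 1 ring(s) + 0 π bond(s) = 1.)

1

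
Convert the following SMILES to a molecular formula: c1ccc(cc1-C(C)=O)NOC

Heavy atoms from the SMILES: 9 C, 1 N, 2 O.
Implicit hydrogens by atom environment:
  4 × C (aromatic): 1 H each → 4
  2 × C: 3 H each → 6
  2 × C (aromatic): no H
  2 × O: no H
  1 × C: no H
  1 × N: 1 H
  Total hydrogens = 11.
Molecular formula: C9H11NO2

C9H11NO2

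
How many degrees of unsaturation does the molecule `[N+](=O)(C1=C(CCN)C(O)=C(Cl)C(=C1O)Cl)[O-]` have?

5

Molecular formula from the SMILES: C8H8Cl2N2O4.
DoU = (2C + 2 + N − H − X)/2 = (2·8 + 2 + 2 − 8 − 2)/2 = 10/2 = 5.
(Structurally: 1 ring(s) + 4 π bond(s) = 5.)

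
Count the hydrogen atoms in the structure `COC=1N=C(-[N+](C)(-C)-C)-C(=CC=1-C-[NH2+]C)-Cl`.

Hydrogens are implicit in SMILES; fill each atom to its normal valence:
  5 × C: 3 H each → 15
  4 × C (aromatic): no H
  1 × C: 2 H
  1 × C (aromatic): 1 H
  1 × Cl: no H
  1 × N (charge +1): 2 H
  1 × N (aromatic): no H
  1 × N (charge +1): no H
  1 × O: no H
  Total hydrogens = 20.

20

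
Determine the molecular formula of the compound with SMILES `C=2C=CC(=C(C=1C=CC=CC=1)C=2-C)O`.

Heavy atoms from the SMILES: 13 C, 1 O.
Implicit hydrogens by atom environment:
  8 × C (aromatic): 1 H each → 8
  4 × C (aromatic): no H
  1 × C: 3 H
  1 × O: 1 H
  Total hydrogens = 12.
Molecular formula: C13H12O

C13H12O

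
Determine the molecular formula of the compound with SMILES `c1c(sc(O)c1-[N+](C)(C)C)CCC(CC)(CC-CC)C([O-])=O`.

Heavy atoms from the SMILES: 17 C, 1 N, 3 O, 1 S.
Implicit hydrogens by atom environment:
  6 × C: 2 H each → 12
  5 × C: 3 H each → 15
  3 × C (aromatic): no H
  2 × C: no H
  1 × C (aromatic): 1 H
  1 × N (charge +1): no H
  1 × O: 1 H
  1 × O: no H
  1 × O (charge -1): no H
  1 × S (aromatic): no H
  Total hydrogens = 29.
Molecular formula: C17H29NO3S

C17H29NO3S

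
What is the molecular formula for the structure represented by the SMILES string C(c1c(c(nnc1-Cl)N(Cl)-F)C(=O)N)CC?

C8H9Cl2FN4O

Heavy atoms from the SMILES: 8 C, 2 Cl, 1 F, 4 N, 1 O.
Implicit hydrogens by atom environment:
  4 × C (aromatic): no H
  2 × C: 2 H each → 4
  2 × Cl: no H
  2 × N (aromatic): no H
  1 × C: 3 H
  1 × C: no H
  1 × F: no H
  1 × N: 2 H
  1 × N: no H
  1 × O: no H
  Total hydrogens = 9.
Molecular formula: C8H9Cl2FN4O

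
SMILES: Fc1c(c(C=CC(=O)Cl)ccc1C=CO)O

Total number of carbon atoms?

The symbol for carbon appears 11 times in the SMILES. Lowercase c denotes aromatic carbon and counts toward C.

11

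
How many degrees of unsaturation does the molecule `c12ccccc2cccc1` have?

7

Molecular formula from the SMILES: C10H8.
DoU = (2C + 2 + N − H − X)/2 = (2·10 + 2 + 0 − 8 − 0)/2 = 14/2 = 7.
(Structurally: 2 ring(s) + 5 π bond(s) = 7.)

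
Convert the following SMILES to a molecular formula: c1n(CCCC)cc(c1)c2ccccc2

C14H17N

Heavy atoms from the SMILES: 14 C, 1 N.
Implicit hydrogens by atom environment:
  8 × C (aromatic): 1 H each → 8
  3 × C: 2 H each → 6
  2 × C (aromatic): no H
  1 × C: 3 H
  1 × N (aromatic): no H
  Total hydrogens = 17.
Molecular formula: C14H17N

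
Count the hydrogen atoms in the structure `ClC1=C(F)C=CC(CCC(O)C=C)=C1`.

Hydrogens are implicit in SMILES; fill each atom to its normal valence:
  3 × C: 2 H each → 6
  3 × C (aromatic): 1 H each → 3
  3 × C (aromatic): no H
  2 × C: 1 H each → 2
  1 × Cl: no H
  1 × F: no H
  1 × O: 1 H
  Total hydrogens = 12.

12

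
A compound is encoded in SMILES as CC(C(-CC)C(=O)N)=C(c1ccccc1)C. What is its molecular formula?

Heavy atoms from the SMILES: 14 C, 1 N, 1 O.
Implicit hydrogens by atom environment:
  5 × C (aromatic): 1 H each → 5
  3 × C: 3 H each → 9
  3 × C: no H
  1 × C: 2 H
  1 × C: 1 H
  1 × C (aromatic): no H
  1 × N: 2 H
  1 × O: no H
  Total hydrogens = 19.
Molecular formula: C14H19NO

C14H19NO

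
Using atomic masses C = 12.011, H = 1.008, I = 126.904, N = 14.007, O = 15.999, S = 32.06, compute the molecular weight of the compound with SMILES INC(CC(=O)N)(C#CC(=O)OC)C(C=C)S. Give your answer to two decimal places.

368.19

Molecular formula: C10H13IN2O3S.
M = 10×12.011 + 13×1.008 + 1×126.904 + 2×14.007 + 3×15.999 + 1×32.06 = 368.19 g/mol.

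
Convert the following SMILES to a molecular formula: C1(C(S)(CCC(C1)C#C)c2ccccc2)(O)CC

Heavy atoms from the SMILES: 16 C, 1 O, 1 S.
Implicit hydrogens by atom environment:
  5 × C (aromatic): 1 H each → 5
  4 × C: 2 H each → 8
  3 × C: no H
  2 × C: 1 H each → 2
  1 × C: 3 H
  1 × C (aromatic): no H
  1 × O: 1 H
  1 × S: 1 H
  Total hydrogens = 20.
Molecular formula: C16H20OS

C16H20OS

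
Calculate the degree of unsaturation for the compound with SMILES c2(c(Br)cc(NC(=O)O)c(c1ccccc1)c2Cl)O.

Molecular formula from the SMILES: C13H9BrClNO3.
DoU = (2C + 2 + N − H − X)/2 = (2·13 + 2 + 1 − 9 − 2)/2 = 18/2 = 9.
(Structurally: 2 ring(s) + 7 π bond(s) = 9.)

9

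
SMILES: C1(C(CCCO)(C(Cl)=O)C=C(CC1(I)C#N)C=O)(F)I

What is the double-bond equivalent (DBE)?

Molecular formula from the SMILES: C12H11ClFI2NO3.
DoU = (2C + 2 + N − H − X)/2 = (2·12 + 2 + 1 − 11 − 4)/2 = 12/2 = 6.
(Structurally: 1 ring(s) + 5 π bond(s) = 6.)

6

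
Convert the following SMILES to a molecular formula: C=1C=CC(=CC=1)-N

C6H7N

Heavy atoms from the SMILES: 6 C, 1 N.
Implicit hydrogens by atom environment:
  5 × C (aromatic): 1 H each → 5
  1 × C (aromatic): no H
  1 × N: 2 H
  Total hydrogens = 7.
Molecular formula: C6H7N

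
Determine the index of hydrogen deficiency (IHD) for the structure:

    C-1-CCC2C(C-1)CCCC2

2

Molecular formula from the SMILES: C10H18.
DoU = (2C + 2 + N − H − X)/2 = (2·10 + 2 + 0 − 18 − 0)/2 = 4/2 = 2.
(Structurally: 2 ring(s) + 0 π bond(s) = 2.)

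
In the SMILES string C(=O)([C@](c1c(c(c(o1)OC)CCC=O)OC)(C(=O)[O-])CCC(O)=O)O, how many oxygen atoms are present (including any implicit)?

The symbol for oxygen appears 10 times in the SMILES.

10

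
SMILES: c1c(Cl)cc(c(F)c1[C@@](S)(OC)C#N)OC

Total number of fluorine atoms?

1

The symbol for fluorine appears 1 time in the SMILES.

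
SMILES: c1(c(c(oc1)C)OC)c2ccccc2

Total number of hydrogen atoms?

12

Hydrogens are implicit in SMILES; fill each atom to its normal valence:
  6 × C (aromatic): 1 H each → 6
  4 × C (aromatic): no H
  2 × C: 3 H each → 6
  1 × O (aromatic): no H
  1 × O: no H
  Total hydrogens = 12.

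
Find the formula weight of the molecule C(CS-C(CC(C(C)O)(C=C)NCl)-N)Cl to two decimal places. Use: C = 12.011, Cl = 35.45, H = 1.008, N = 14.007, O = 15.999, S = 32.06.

Molecular formula: C9H18Cl2N2OS.
M = 9×12.011 + 2×35.45 + 18×1.008 + 2×14.007 + 1×15.999 + 1×32.06 = 273.22 g/mol.

273.22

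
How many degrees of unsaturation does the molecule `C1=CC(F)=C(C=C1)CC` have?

Molecular formula from the SMILES: C8H9F.
DoU = (2C + 2 + N − H − X)/2 = (2·8 + 2 + 0 − 9 − 1)/2 = 8/2 = 4.
(Structurally: 1 ring(s) + 3 π bond(s) = 4.)

4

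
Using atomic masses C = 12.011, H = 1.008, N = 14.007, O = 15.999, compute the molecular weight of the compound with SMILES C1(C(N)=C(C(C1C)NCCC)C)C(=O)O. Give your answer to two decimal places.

212.29

Molecular formula: C11H20N2O2.
M = 11×12.011 + 20×1.008 + 2×14.007 + 2×15.999 = 212.29 g/mol.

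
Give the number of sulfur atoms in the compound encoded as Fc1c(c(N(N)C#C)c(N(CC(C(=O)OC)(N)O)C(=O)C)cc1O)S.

1

The symbol for sulfur appears 1 time in the SMILES.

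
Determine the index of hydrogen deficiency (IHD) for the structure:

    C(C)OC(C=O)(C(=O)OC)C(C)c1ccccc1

6

Molecular formula from the SMILES: C14H18O4.
DoU = (2C + 2 + N − H − X)/2 = (2·14 + 2 + 0 − 18 − 0)/2 = 12/2 = 6.
(Structurally: 1 ring(s) + 5 π bond(s) = 6.)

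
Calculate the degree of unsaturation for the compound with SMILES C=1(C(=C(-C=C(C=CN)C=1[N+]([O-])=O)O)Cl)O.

Molecular formula from the SMILES: C8H7ClN2O4.
DoU = (2C + 2 + N − H − X)/2 = (2·8 + 2 + 2 − 7 − 1)/2 = 12/2 = 6.
(Structurally: 1 ring(s) + 5 π bond(s) = 6.)

6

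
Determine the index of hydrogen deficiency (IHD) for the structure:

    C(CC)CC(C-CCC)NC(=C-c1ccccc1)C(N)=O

Molecular formula from the SMILES: C18H28N2O.
DoU = (2C + 2 + N − H − X)/2 = (2·18 + 2 + 2 − 28 − 0)/2 = 12/2 = 6.
(Structurally: 1 ring(s) + 5 π bond(s) = 6.)

6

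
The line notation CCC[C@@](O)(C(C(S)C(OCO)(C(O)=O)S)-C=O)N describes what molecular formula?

C10H19NO6S2

Heavy atoms from the SMILES: 10 C, 1 N, 6 O, 2 S.
Implicit hydrogens by atom environment:
  3 × C: 2 H each → 6
  3 × C: 1 H each → 3
  3 × C: no H
  3 × O: 1 H each → 3
  3 × O: no H
  2 × S: 1 H each → 2
  1 × C: 3 H
  1 × N: 2 H
  Total hydrogens = 19.
Molecular formula: C10H19NO6S2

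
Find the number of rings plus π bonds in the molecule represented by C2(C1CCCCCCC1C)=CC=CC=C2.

5

Molecular formula from the SMILES: C15H22.
DoU = (2C + 2 + N − H − X)/2 = (2·15 + 2 + 0 − 22 − 0)/2 = 10/2 = 5.
(Structurally: 2 ring(s) + 3 π bond(s) = 5.)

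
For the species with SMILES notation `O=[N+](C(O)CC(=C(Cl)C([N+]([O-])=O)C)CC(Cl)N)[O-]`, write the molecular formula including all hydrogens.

Heavy atoms from the SMILES: 8 C, 2 Cl, 3 N, 5 O.
Implicit hydrogens by atom environment:
  3 × C: 1 H each → 3
  2 × C: 2 H each → 4
  2 × C: no H
  2 × Cl: no H
  2 × N (charge +1): no H
  2 × O: no H
  2 × O (charge -1): no H
  1 × C: 3 H
  1 × N: 2 H
  1 × O: 1 H
  Total hydrogens = 13.
Molecular formula: C8H13Cl2N3O5

C8H13Cl2N3O5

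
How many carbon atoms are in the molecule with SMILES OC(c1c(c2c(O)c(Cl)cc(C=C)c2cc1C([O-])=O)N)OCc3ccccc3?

21

The symbol for carbon appears 21 times in the SMILES. Lowercase c denotes aromatic carbon and counts toward C.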